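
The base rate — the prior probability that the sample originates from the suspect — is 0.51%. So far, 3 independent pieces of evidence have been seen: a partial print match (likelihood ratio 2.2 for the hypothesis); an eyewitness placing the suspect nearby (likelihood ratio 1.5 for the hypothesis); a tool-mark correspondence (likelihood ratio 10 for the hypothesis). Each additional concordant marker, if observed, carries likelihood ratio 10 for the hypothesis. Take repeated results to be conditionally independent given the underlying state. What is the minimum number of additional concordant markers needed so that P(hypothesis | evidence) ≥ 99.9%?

Prior odds = 0.0051/0.9949 = 51/9949.
Combined Bayes factor of the evidence already in hand = 2.2 × 1.5 × 10 = 33.
Odds after that evidence = (51/9949) × 33 = 1683/9949.
Target odds = 0.999/0.001 = 999.
Need 10ⁿ ≥ 999 ÷ (1683/9949) = 1104339/187.
10³ = 1000 falls short of 1104339/187 but 10⁴ = 10000 reaches it, so n = 4.

4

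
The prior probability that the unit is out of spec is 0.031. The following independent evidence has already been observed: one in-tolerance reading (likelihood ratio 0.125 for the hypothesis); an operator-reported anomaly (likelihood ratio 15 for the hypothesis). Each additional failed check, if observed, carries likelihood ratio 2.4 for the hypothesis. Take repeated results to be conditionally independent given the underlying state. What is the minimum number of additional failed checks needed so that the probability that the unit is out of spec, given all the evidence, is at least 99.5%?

10

Prior odds = 0.031/0.969 = 31/969.
Combined Bayes factor of the evidence already in hand = 0.125 × 15 = 1.875.
Odds after that evidence = (31/969) × 1.875 = 155/2584.
Target odds = 0.995/0.005 = 199.
Need 2.4ⁿ ≥ 199 ÷ (155/2584) = 514216/155.
2.4⁹ ≈2641.81 falls short of 514216/155 but 2.4¹⁰ ≈6340.34 reaches it, so n = 10.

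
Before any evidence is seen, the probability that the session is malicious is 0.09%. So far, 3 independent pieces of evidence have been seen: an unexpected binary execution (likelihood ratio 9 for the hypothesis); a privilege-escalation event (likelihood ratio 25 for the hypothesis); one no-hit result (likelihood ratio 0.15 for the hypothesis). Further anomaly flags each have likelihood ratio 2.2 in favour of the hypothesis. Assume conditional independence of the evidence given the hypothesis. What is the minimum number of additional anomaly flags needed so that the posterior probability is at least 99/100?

Prior odds = 0.0009/0.9991 = 9/9991.
Combined Bayes factor of the evidence already in hand = 9 × 25 × 0.15 = 33.75.
Odds after that evidence = (9/9991) × 33.75 = 1215/39964.
Target odds = 0.99/0.01 = 99.
Need 2.2ⁿ ≥ 99 ÷ (1215/39964) = 439604/135.
2.2¹⁰ ≈2655.99 falls short of 439604/135 but 2.2¹¹ ≈5843.18 reaches it, so n = 11.

11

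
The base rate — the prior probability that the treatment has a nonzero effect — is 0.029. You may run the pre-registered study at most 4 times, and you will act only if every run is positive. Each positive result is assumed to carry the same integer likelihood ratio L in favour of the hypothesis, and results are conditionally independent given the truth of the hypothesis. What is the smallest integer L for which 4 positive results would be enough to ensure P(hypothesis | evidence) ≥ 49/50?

Prior odds = 0.029/0.971 = 29/971.
Target odds = 0.98/0.02 = 49.
Need L⁴ ≥ 49 ÷ (29/971) = 47579/29.
6⁴ = 1296 < 47579/29 ≤ 2401 = 7⁴, so L = 7.

7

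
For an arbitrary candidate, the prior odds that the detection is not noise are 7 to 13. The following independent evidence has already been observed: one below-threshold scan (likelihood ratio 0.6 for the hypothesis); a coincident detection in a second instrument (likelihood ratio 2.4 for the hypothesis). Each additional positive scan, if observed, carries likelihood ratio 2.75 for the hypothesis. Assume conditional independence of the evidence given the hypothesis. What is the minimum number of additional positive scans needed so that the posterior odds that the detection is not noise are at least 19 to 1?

Prior odds = 7/13.
Combined Bayes factor of the evidence already in hand = 0.6 × 2.4 = 1.44.
Odds after that evidence = (7/13) × 1.44 = 252/325.
Target odds = 19.
Need 2.75ⁿ ≥ 19 ÷ (252/325) = 6175/252.
2.75³ = 20.796875 falls short of 6175/252 but 2.75⁴ = 57.19140625 reaches it, so n = 4.

4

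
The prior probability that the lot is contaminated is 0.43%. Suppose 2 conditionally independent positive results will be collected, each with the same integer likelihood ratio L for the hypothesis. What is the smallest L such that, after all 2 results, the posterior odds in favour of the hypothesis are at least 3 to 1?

27

Prior odds = 0.0043/0.9957 = 43/9957.
Target odds = 3.
Need L² ≥ 3 ÷ (43/9957) = 29871/43.
26² = 676 < 29871/43 ≤ 729 = 27², so L = 27.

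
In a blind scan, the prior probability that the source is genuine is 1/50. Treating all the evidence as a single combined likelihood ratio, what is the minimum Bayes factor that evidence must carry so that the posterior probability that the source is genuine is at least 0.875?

343

Prior odds = 0.02/0.98 = 1/49.
Target odds = 0.875/0.125 = 7.
Required Bayes factor = 7 ÷ (1/49) = 343.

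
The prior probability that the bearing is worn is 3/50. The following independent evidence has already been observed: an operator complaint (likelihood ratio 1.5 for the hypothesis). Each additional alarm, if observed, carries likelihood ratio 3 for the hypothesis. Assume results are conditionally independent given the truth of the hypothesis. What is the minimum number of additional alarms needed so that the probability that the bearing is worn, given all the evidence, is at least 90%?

Prior odds = 0.06/0.94 = 3/47.
Bayes factor of the evidence already in hand = 1.5.
Odds after that evidence = (3/47) × 1.5 = 9/94.
Target odds = 0.9/0.1 = 9.
Need 3ⁿ ≥ 9 ÷ (9/94) = 94.
3⁴ = 81 falls short of 94 but 3⁵ = 243 reaches it, so n = 5.

5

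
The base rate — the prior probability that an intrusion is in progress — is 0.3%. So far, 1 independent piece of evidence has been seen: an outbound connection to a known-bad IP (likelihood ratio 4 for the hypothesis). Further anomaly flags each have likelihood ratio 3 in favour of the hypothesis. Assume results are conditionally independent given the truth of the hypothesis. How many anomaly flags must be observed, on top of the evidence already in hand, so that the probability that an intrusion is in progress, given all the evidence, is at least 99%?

9

Prior odds = 0.003/0.997 = 3/997.
Bayes factor of the evidence already in hand = 4.
Odds after that evidence = (3/997) × 4 = 12/997.
Target odds = 0.99/0.01 = 99.
Need 3ⁿ ≥ 99 ÷ (12/997) = 8225.25.
3⁸ = 6561 falls short of 8225.25 but 3⁹ = 19683 reaches it, so n = 9.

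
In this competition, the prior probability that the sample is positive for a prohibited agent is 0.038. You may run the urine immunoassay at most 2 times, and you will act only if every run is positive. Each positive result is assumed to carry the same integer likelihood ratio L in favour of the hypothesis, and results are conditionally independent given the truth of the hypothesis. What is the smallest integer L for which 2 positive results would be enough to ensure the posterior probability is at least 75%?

Prior odds = 0.038/0.962 = 19/481.
Target odds = 0.75/0.25 = 3.
Need L² ≥ 3 ÷ (19/481) = 1443/19.
8² = 64 < 1443/19 ≤ 81 = 9², so L = 9.

9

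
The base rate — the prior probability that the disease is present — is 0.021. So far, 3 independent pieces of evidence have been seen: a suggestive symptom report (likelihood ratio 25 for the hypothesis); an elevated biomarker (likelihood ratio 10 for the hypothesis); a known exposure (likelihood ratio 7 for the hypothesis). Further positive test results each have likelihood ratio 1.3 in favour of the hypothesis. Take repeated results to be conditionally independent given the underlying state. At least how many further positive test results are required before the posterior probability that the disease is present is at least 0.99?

Prior odds = 0.021/0.979 = 21/979.
Combined Bayes factor of the evidence already in hand = 25 × 10 × 7 = 1750.
Odds after that evidence = (21/979) × 1750 = 36750/979.
Target odds = 0.99/0.01 = 99.
Need 1.3ⁿ ≥ 99 ÷ (36750/979) = 32307/12250.
1.3³ = 2.197 falls short of 32307/12250 but 1.3⁴ = 2.8561 reaches it, so n = 4.

4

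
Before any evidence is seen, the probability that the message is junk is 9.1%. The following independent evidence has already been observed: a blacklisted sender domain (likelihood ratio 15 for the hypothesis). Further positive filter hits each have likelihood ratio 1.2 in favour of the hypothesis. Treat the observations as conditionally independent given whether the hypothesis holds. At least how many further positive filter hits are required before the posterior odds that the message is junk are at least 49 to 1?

20

Prior odds = 0.091/0.909 = 91/909.
Bayes factor of the evidence already in hand = 15.
Odds after that evidence = (91/909) × 15 = 455/303.
Target odds = 49.
Need 1.2ⁿ ≥ 49 ÷ (455/303) = 2121/65.
1.2¹⁹ ≈31.948 falls short of 2121/65 but 1.2²⁰ ≈38.3376 reaches it, so n = 20.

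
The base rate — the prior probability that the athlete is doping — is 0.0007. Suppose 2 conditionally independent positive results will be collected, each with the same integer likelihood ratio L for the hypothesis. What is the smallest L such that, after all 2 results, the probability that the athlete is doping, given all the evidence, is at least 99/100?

Prior odds = 0.0007/0.9993 = 7/9993.
Target odds = 0.99/0.01 = 99.
Need L² ≥ 99 ÷ (7/9993) = 989307/7.
375² = 140625 < 989307/7 ≤ 141376 = 376², so L = 376.

376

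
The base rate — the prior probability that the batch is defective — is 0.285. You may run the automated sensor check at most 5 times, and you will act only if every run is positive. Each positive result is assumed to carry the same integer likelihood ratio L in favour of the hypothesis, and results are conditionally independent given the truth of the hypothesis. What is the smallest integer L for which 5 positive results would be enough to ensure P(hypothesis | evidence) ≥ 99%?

Prior odds = 0.285/0.715 = 57/143.
Target odds = 0.99/0.01 = 99.
Need L⁵ ≥ 99 ÷ (57/143) = 4719/19.
3⁵ = 243 < 4719/19 ≤ 1024 = 4⁵, so L = 4.

4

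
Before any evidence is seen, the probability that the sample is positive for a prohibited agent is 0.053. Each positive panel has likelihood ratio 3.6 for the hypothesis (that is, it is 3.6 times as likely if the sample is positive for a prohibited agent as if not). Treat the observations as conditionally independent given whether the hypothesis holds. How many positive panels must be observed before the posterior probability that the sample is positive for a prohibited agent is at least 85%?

Prior odds: 0.053 ÷ 0.947 = 53/947.
Likelihood ratio per positive panel = 3.6.
Target posterior odds = 0.85/0.15 = 17/3.
Require 3.6ⁿ ≥ 17/3 ÷ (53/947) = 16099/159.
3.6³ = 46.656 falls short of 16099/159 but 3.6⁴ = 167.9616 reaches it, so n = 4.

4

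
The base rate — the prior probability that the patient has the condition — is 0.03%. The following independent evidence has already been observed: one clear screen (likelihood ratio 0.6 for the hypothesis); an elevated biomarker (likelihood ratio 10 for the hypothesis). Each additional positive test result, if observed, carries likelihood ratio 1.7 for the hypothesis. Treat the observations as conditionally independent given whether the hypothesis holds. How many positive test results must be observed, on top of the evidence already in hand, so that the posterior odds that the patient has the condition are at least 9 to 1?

17

Prior odds = 0.0003/0.9997 = 3/9997.
Combined Bayes factor of the evidence already in hand = 0.6 × 10 = 6.
Odds after that evidence = (3/9997) × 6 = 18/9997.
Target odds = 9.
Need 1.7ⁿ ≥ 9 ÷ (18/9997) = 4998.5.
1.7¹⁶ ≈4866.12 falls short of 4998.5 but 1.7¹⁷ ≈8272.4 reaches it, so n = 17.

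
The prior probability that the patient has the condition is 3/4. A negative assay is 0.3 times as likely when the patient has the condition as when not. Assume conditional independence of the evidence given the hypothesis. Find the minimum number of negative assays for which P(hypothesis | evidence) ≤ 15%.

3

Prior odds = 0.75/0.25 = 3.
Likelihood ratio per negative assay = 0.3.
Target posterior odds = 0.15/0.85 = 3/17.
Need 3 × 0.3ⁿ ≤ 3/17, i.e. 0.3ⁿ ≤ 1/17.
0.3² = 0.09 is still above 1/17 but 0.3³ = 0.027 is at or below it, so n = 3.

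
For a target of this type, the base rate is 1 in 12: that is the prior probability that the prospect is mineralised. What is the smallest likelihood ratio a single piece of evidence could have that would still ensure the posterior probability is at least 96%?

Prior odds = (1/12)/(11/12) = 1/11.
Target odds = 0.96/0.04 = 24.
Required Bayes factor = 24 ÷ (1/11) = 264.

264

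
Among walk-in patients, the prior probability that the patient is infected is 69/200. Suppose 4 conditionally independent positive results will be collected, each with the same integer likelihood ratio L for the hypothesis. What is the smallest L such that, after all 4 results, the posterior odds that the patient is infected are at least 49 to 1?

Prior odds = 0.345/0.655 = 69/131.
Target odds = 49.
Need L⁴ ≥ 49 ÷ (69/131) = 6419/69.
3⁴ = 81 < 6419/69 ≤ 256 = 4⁴, so L = 4.

4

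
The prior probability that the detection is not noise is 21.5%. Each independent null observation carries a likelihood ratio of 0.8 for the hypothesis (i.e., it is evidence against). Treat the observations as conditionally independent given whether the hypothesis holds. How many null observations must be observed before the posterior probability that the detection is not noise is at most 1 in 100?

15

Prior odds = 0.215/0.785 = 43/157.
Likelihood ratio per null observation = 0.8.
Target odds: 0.01 ÷ 0.99 = 1/99.
Require 0.8ⁿ ≤ 1/99 ÷ (43/157) = 157/4257.
0.8¹⁴ ≈0.0439805 is still above 157/4257 but 0.8¹⁵ ≈0.0351844 is at or below it, so n = 15.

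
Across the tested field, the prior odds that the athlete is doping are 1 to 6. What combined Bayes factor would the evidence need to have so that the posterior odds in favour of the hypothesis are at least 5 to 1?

30

Prior odds = 1/6.
Target odds = 5.
Required Bayes factor = 5 ÷ (1/6) = 30.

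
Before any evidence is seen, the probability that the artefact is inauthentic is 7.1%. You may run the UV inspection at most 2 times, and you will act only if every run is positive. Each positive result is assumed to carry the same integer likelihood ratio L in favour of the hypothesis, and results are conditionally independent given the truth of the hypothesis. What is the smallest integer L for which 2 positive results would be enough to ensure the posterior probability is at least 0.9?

11

Prior odds = 0.071/0.929 = 71/929.
Target odds = 0.9/0.1 = 9.
Need L² ≥ 9 ÷ (71/929) = 8361/71.
10² = 100 < 8361/71 ≤ 121 = 11², so L = 11.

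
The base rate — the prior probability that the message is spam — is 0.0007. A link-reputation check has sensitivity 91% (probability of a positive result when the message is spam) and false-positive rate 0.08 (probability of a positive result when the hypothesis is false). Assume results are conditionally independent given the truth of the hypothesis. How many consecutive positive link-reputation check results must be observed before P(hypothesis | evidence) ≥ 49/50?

Prior odds = 0.0007/0.9993 = 7/9993.
Likelihood ratio of a positive result = 0.91/0.08 = 11.375.
Target posterior odds = 0.98/0.02 = 49.
Require 11.375ⁿ ≥ 49 ÷ (7/9993) = 69951.
11.375⁴ = 68574961/4096 falls short of 69951 but 11.375⁵ ≈190439 reaches it, so n = 5.

5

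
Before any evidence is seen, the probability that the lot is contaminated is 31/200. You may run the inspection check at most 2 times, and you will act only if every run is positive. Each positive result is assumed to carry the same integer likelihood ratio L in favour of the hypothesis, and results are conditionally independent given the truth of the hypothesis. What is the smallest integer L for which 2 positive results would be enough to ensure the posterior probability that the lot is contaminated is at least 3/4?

Prior odds = 0.155/0.845 = 31/169.
Target odds = 0.75/0.25 = 3.
Need L² ≥ 3 ÷ (31/169) = 507/31.
4² = 16 < 507/31 ≤ 25 = 5², so L = 5.

5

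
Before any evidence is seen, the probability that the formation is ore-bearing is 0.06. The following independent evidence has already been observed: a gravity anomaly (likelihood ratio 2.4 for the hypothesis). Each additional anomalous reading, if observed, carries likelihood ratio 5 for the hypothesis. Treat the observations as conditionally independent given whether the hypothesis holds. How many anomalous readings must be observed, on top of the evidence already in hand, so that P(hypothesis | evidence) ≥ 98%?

4

Prior odds = 0.06/0.94 = 3/47.
Bayes factor of the evidence already in hand = 2.4.
Odds after that evidence = (3/47) × 2.4 = 36/235.
Target odds = 0.98/0.02 = 49.
Need 5ⁿ ≥ 49 ÷ (36/235) = 11515/36.
5³ = 125 falls short of 11515/36 but 5⁴ = 625 reaches it, so n = 4.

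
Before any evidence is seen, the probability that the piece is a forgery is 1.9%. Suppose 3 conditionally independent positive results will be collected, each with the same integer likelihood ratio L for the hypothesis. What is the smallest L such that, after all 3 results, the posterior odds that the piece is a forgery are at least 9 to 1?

8

Prior odds = 0.019/0.981 = 19/981.
Target odds = 9.
Need L³ ≥ 9 ÷ (19/981) = 8829/19.
7³ = 343 < 8829/19 ≤ 512 = 8³, so L = 8.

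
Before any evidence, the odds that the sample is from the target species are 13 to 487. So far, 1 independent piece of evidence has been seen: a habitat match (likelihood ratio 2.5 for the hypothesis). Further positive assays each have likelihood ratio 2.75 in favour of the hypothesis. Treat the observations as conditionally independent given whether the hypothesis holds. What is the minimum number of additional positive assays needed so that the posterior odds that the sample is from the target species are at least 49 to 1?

Prior odds = 13/487.
Bayes factor of the evidence already in hand = 2.5.
Odds after that evidence = (13/487) × 2.5 = 65/974.
Target odds = 49.
Need 2.75ⁿ ≥ 49 ÷ (65/974) = 47726/65.
2.75⁶ = 1771561/4096 falls short of 47726/65 but 2.75⁷ = 19487171/16384 reaches it, so n = 7.

7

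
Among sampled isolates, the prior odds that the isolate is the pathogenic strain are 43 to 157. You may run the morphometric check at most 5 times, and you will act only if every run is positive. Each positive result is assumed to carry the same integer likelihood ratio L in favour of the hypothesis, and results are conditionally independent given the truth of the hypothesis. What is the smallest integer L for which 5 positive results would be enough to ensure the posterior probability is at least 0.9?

Prior odds = 43/157.
Target odds = 0.9/0.1 = 9.
Need L⁵ ≥ 9 ÷ (43/157) = 1413/43.
2⁵ = 32 < 1413/43 ≤ 243 = 3⁵, so L = 3.

3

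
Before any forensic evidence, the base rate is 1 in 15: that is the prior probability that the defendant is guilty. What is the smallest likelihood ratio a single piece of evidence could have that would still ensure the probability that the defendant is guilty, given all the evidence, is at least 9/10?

126

Prior odds = (1/15)/(14/15) = 1/14.
Target odds = 0.9/0.1 = 9.
Required Bayes factor = 9 ÷ (1/14) = 126.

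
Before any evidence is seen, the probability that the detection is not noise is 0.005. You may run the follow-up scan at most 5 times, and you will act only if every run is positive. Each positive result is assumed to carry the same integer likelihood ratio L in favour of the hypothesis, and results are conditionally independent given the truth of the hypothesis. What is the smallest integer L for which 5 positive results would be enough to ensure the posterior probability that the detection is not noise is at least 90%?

5

Prior odds = 0.005/0.995 = 1/199.
Target odds = 0.9/0.1 = 9.
Need L⁵ ≥ 9 ÷ (1/199) = 1791.
4⁵ = 1024 < 1791 ≤ 3125 = 5⁵, so L = 5.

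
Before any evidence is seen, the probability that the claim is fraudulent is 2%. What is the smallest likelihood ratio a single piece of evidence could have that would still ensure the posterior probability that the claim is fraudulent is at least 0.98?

Prior odds = 0.02/0.98 = 1/49.
Target odds = 0.98/0.02 = 49.
Required Bayes factor = 49 ÷ (1/49) = 2401.

2401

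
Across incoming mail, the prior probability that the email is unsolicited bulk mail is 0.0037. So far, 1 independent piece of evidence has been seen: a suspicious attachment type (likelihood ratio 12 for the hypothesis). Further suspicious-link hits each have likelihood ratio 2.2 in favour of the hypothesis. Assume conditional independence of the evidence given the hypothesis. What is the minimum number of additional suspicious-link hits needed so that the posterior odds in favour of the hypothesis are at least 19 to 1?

8

Prior odds = 0.0037/0.9963 = 37/9963.
Bayes factor of the evidence already in hand = 12.
Odds after that evidence = (37/9963) × 12 = 148/3321.
Target odds = 19.
Need 2.2ⁿ ≥ 19 ÷ (148/3321) = 63099/148.
2.2⁷ = 19487171/78125 falls short of 63099/148 but 2.2⁸ = 214358881/390625 reaches it, so n = 8.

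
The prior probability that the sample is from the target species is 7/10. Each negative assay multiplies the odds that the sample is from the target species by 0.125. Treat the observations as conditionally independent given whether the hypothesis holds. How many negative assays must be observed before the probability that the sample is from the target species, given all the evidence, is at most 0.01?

3

Prior odds = 0.7/0.3 = 7/3.
Likelihood ratio per negative assay = 0.125.
Target odds: 0.01 ÷ 0.99 = 1/99.
Require 0.125ⁿ ≤ 1/99 ÷ (7/3) = 1/231.
0.125² = 0.015625 is still above 1/231 but 0.125³ = 0.001953125 is at or below it, so n = 3.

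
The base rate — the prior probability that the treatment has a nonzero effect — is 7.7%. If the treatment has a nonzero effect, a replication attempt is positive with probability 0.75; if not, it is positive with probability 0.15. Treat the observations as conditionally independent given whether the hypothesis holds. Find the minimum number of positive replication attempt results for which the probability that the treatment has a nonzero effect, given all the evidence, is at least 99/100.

5

Prior odds = 0.077/0.923 = 77/923.
Likelihood ratio of a positive = 0.75/0.15 = 5.
Target posterior odds = 0.99/0.01 = 99.
Require 5ⁿ ≥ 99 ÷ (77/923) = 8307/7.
5⁴ = 625 falls short of 8307/7 but 5⁵ = 3125 reaches it, so n = 5.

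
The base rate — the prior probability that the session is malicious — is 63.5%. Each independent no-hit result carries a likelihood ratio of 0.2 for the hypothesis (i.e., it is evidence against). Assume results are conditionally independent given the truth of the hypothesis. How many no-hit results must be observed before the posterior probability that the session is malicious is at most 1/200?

4

Prior odds: 0.635 ÷ 0.365 = 127/73.
Likelihood ratio per no-hit result = 0.2.
Target odds: 0.005 ÷ 0.995 = 1/199.
Need (127/73) × 0.2ⁿ ≤ 1/199, i.e. 0.2ⁿ ≤ 73/25273.
0.2³ = 0.008 is still above 73/25273 but 0.2⁴ = 0.0016 is at or below it, so n = 4.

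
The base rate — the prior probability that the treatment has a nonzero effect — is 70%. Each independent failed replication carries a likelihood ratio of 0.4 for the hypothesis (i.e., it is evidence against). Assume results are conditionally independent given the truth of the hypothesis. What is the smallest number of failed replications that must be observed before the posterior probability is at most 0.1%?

Prior odds: 0.7 ÷ 0.3 = 7/3.
Likelihood ratio per failed replication = 0.4.
Target odds: 0.001 ÷ 0.999 = 1/999.
Require 0.4ⁿ ≤ 1/999 ÷ (7/3) = 1/2331.
0.4⁸ = 256/390625 is still above 1/2331 but 0.4⁹ = 512/1953125 is at or below it, so n = 9.

9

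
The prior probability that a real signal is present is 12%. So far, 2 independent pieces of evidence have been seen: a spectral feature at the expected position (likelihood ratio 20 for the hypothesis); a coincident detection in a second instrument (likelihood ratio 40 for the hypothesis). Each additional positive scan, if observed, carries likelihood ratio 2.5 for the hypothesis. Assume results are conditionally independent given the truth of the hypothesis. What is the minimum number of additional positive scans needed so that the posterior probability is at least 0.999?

3

Prior odds = 0.12/0.88 = 3/22.
Combined Bayes factor of the evidence already in hand = 20 × 40 = 800.
Odds after that evidence = (3/22) × 800 = 1200/11.
Target odds = 0.999/0.001 = 999.
Need 2.5ⁿ ≥ 999 ÷ (1200/11) = 9.1575.
2.5² = 6.25 falls short of 9.1575 but 2.5³ = 15.625 reaches it, so n = 3.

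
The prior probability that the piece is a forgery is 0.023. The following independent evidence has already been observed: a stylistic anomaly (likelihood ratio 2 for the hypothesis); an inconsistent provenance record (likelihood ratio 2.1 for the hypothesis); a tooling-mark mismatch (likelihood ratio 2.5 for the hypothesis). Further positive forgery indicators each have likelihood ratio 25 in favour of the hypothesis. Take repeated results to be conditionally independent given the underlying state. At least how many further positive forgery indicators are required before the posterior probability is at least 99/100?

2

Prior odds = 0.023/0.977 = 23/977.
Combined Bayes factor of the evidence already in hand = 2 × 2.1 × 2.5 = 10.5.
Odds after that evidence = (23/977) × 10.5 = 483/1954.
Target odds = 0.99/0.01 = 99.
Need 25ⁿ ≥ 99 ÷ (483/1954) = 64482/161.
25¹ = 25 falls short of 64482/161 but 25² = 625 reaches it, so n = 2.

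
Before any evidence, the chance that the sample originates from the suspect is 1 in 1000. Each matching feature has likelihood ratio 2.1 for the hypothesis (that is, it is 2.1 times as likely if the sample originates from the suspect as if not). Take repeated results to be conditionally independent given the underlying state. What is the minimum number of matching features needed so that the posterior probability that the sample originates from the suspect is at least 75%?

11

Prior odds: 0.001 ÷ 0.999 = 1/999.
Likelihood ratio per matching feature = 2.1.
Target odds: 0.75 ÷ 0.25 = 3.
Need (1/999) × 2.1ⁿ ≥ 3, i.e. 2.1ⁿ ≥ 2997.
2.1¹⁰ ≈1667.99 falls short of 2997 but 2.1¹¹ ≈3502.78 reaches it, so n = 11.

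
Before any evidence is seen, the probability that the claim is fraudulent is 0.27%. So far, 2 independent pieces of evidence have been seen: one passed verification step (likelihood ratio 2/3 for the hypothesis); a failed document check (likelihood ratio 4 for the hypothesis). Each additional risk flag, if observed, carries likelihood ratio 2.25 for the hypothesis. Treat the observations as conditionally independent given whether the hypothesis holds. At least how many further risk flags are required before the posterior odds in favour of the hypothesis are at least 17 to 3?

Prior odds = 0.0027/0.9973 = 27/9973.
Combined Bayes factor of the evidence already in hand = (2/3) × 4 = 8/3.
Odds after that evidence = (27/9973) × 8/3 = 72/9973.
Target odds = 17/3.
Need 2.25ⁿ ≥ 17/3 ÷ (72/9973) = 169541/216.
2.25⁸ = 43046721/65536 falls short of 169541/216 but 2.25⁹ = 387420489/262144 reaches it, so n = 9.

9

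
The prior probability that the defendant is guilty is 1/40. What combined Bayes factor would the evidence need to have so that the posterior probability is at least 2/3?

78

Prior odds = 0.025/0.975 = 1/39.
Target odds = (2/3)/(1/3) = 2.
Required Bayes factor = 2 ÷ (1/39) = 78.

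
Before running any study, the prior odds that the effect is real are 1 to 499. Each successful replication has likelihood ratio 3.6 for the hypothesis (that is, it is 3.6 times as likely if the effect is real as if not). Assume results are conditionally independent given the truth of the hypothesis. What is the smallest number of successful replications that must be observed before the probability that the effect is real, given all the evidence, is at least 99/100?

Prior odds = 1/499.
Likelihood ratio per successful replication = 3.6.
Target posterior odds = 0.99/0.01 = 99.
Require 3.6ⁿ ≥ 99 ÷ (1/499) = 49401.
3.6⁸ ≈28211.1 falls short of 49401 but 3.6⁹ ≈101560 reaches it, so n = 9.

9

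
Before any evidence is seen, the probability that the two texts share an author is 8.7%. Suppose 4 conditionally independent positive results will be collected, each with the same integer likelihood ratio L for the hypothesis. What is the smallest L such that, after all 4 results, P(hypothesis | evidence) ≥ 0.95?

4

Prior odds = 0.087/0.913 = 87/913.
Target odds = 0.95/0.05 = 19.
Need L⁴ ≥ 19 ÷ (87/913) = 17347/87.
3⁴ = 81 < 17347/87 ≤ 256 = 4⁴, so L = 4.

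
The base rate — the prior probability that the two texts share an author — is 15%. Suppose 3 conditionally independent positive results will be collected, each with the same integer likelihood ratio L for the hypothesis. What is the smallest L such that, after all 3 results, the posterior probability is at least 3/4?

Prior odds = 0.15/0.85 = 3/17.
Target odds = 0.75/0.25 = 3.
Need L³ ≥ 3 ÷ (3/17) = 17.
2³ = 8 < 17 ≤ 27 = 3³, so L = 3.

3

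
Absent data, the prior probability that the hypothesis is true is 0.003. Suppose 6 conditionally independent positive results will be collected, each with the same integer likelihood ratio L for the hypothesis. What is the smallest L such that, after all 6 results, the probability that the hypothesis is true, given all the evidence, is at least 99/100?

Prior odds = 0.003/0.997 = 3/997.
Target odds = 0.99/0.01 = 99.
Need L⁶ ≥ 99 ÷ (3/997) = 32901.
5⁶ = 15625 < 32901 ≤ 46656 = 6⁶, so L = 6.

6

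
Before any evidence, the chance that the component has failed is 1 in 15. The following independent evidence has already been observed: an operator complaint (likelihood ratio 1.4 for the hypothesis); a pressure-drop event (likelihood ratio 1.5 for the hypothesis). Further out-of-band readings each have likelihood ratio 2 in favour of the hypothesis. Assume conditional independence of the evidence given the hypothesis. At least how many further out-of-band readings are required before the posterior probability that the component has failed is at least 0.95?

Prior odds = (1/15)/(14/15) = 1/14.
Combined Bayes factor of the evidence already in hand = 1.4 × 1.5 = 2.1.
Odds after that evidence = (1/14) × 2.1 = 0.15.
Target odds = 0.95/0.05 = 19.
Need 2ⁿ ≥ 19 ÷ 0.15 = 380/3.
2⁶ = 64 falls short of 380/3 but 2⁷ = 128 reaches it, so n = 7.

7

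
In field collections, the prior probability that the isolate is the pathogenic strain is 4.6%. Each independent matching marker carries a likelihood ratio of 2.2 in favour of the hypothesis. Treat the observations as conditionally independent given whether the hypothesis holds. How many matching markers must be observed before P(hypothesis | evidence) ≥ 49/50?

Prior odds: 0.046 ÷ 0.954 = 23/477.
Likelihood ratio per matching marker = 2.2.
Target odds: 0.98 ÷ 0.02 = 49.
Need (23/477) × 2.2ⁿ ≥ 49, i.e. 2.2ⁿ ≥ 23373/23.
2.2⁸ = 214358881/390625 falls short of 23373/23 but 2.2⁹ ≈1207.27 reaches it, so n = 9.

9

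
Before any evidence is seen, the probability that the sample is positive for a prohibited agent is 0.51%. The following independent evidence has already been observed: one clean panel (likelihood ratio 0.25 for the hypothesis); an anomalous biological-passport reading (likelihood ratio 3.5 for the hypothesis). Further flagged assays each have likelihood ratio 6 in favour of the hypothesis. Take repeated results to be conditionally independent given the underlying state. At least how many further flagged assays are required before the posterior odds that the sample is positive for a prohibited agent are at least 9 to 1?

5

Prior odds = 0.0051/0.9949 = 51/9949.
Combined Bayes factor of the evidence already in hand = 0.25 × 3.5 = 0.875.
Odds after that evidence = (51/9949) × 0.875 = 357/79592.
Target odds = 9.
Need 6ⁿ ≥ 9 ÷ (357/79592) = 238776/119.
6⁴ = 1296 falls short of 238776/119 but 6⁵ = 7776 reaches it, so n = 5.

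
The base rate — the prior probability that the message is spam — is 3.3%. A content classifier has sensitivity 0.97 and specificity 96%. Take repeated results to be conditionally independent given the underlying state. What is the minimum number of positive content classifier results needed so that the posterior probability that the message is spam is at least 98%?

Prior odds: 0.033 ÷ 0.967 = 33/967.
False-positive rate = 1 − 0.96 = 0.04; likelihood ratio of a positive = 0.97/0.04 = 24.25.
Target posterior odds = 0.98/0.02 = 49.
Need (33/967) × 24.25ⁿ ≥ 49, i.e. 24.25ⁿ ≥ 47383/33.
24.25² = 588.0625 falls short of 47383/33 but 24.25³ = 912673/64 reaches it, so n = 3.

3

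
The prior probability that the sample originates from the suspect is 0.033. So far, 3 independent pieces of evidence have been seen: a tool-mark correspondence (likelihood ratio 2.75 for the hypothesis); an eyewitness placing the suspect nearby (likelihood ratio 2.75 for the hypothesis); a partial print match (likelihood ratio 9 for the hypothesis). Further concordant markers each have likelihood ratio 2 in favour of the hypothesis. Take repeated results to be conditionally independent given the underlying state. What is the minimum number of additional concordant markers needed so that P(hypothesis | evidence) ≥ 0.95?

4

Prior odds = 0.033/0.967 = 33/967.
Combined Bayes factor of the evidence already in hand = 2.75 × 2.75 × 9 = 68.0625.
Odds after that evidence = (33/967) × 68.0625 = 35937/15472.
Target odds = 0.95/0.05 = 19.
Need 2ⁿ ≥ 19 ÷ (35937/15472) = 293968/35937.
2³ = 8 falls short of 293968/35937 but 2⁴ = 16 reaches it, so n = 4.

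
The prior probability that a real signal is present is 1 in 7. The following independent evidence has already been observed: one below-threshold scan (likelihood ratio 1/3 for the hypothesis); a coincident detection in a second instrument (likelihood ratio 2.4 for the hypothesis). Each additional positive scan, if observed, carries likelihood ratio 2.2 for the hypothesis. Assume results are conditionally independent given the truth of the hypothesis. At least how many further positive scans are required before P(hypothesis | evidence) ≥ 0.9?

6

Prior odds = (1/7)/(6/7) = 1/6.
Combined Bayes factor of the evidence already in hand = (1/3) × 2.4 = 0.8.
Odds after that evidence = (1/6) × 0.8 = 2/15.
Target odds = 0.9/0.1 = 9.
Need 2.2ⁿ ≥ 9 ÷ (2/15) = 67.5.
2.2⁵ = 51.53632 falls short of 67.5 but 2.2⁶ = 1771561/15625 reaches it, so n = 6.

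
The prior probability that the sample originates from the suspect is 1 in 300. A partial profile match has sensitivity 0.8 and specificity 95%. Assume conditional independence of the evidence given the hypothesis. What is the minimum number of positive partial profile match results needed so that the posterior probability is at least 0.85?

Prior odds = (1/300)/(299/300) = 1/299.
False-positive rate = 1 − 0.95 = 0.05; likelihood ratio of a positive = 0.8/0.05 = 16.
Target posterior odds = 0.85/0.15 = 17/3.
Require 16ⁿ ≥ 17/3 ÷ (1/299) = 5083/3.
16² = 256 falls short of 5083/3 but 16³ = 4096 reaches it, so n = 3.

3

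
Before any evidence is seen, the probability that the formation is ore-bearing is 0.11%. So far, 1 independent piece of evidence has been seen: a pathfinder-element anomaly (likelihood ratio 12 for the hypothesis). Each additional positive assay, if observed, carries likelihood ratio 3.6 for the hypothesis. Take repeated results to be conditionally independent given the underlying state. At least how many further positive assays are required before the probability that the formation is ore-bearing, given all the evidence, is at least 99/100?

7

Prior odds = 0.0011/0.9989 = 11/9989.
Bayes factor of the evidence already in hand = 12.
Odds after that evidence = (11/9989) × 12 = 132/9989.
Target odds = 0.99/0.01 = 99.
Need 3.6ⁿ ≥ 99 ÷ (132/9989) = 7491.75.
3.6⁶ = 34012224/15625 falls short of 7491.75 but 3.6⁷ = 612220032/78125 reaches it, so n = 7.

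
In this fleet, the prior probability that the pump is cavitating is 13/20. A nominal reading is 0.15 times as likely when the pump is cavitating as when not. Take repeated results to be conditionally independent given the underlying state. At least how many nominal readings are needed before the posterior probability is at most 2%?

3

Prior odds = 0.65/0.35 = 13/7.
Likelihood ratio per nominal reading = 0.15.
Target odds: 0.02 ÷ 0.98 = 1/49.
Require 0.15ⁿ ≤ 1/49 ÷ (13/7) = 1/91.
0.15² = 0.0225 is still above 1/91 but 0.15³ = 0.003375 is at or below it, so n = 3.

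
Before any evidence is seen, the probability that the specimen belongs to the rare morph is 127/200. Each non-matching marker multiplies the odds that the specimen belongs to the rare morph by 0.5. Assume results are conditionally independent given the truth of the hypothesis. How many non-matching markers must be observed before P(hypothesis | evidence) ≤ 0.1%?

Prior odds = 0.635/0.365 = 127/73.
Likelihood ratio per non-matching marker = 0.5.
Target odds: 0.001 ÷ 0.999 = 1/999.
Require 0.5ⁿ ≤ 1/999 ÷ (127/73) = 73/126873.
0.5¹⁰ = 1/1024 is still above 73/126873 but 0.5¹¹ = 1/2048 is at or below it, so n = 11.

11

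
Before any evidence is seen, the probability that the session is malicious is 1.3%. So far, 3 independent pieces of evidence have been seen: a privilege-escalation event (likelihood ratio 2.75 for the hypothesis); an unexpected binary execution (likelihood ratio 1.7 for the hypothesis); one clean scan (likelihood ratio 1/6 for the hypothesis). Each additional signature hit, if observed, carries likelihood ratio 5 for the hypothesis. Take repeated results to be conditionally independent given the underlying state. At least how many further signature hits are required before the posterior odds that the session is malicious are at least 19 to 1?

Prior odds = 0.013/0.987 = 13/987.
Combined Bayes factor of the evidence already in hand = 2.75 × 1.7 × (1/6) = 187/240.
Odds after that evidence = (13/987) × 187/240 = 2431/236880.
Target odds = 19.
Need 5ⁿ ≥ 19 ÷ (2431/236880) = 4500720/2431.
5⁴ = 625 falls short of 4500720/2431 but 5⁵ = 3125 reaches it, so n = 5.

5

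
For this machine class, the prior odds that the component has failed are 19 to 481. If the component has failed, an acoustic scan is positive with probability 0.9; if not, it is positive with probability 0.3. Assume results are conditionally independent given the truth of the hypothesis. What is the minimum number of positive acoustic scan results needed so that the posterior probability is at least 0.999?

Prior odds = 19/481.
Likelihood ratio of a positive = 0.9/0.3 = 3.
Target posterior odds = 0.999/0.001 = 999.
Need (19/481) × 3ⁿ ≥ 999, i.e. 3ⁿ ≥ 480519/19.
3⁹ = 19683 falls short of 480519/19 but 3¹⁰ = 59049 reaches it, so n = 10.

10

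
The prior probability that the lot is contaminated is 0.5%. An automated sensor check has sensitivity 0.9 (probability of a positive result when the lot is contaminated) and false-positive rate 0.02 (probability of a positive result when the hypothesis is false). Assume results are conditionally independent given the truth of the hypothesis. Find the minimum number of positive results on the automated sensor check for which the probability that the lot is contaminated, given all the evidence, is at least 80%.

2

Prior odds = 0.005/0.995 = 1/199.
Likelihood ratio of a positive result = 0.9/0.02 = 45.
Target posterior odds = 0.8/0.2 = 4.
Need (1/199) × 45ⁿ ≥ 4, i.e. 45ⁿ ≥ 796.
45¹ = 45 falls short of 796 but 45² = 2025 reaches it, so n = 2.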